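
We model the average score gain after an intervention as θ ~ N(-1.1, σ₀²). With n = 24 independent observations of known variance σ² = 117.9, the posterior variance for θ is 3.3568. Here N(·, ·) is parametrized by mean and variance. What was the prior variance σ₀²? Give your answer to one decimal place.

Posterior precision equals prior precision plus data precision: 1/σ_n² = 1/σ₀² + n/σ².
So 1/σ₀² = 1/3.3568 − 24/117.9 = 0.297903 − 0.203562 = 0.094341.
Hence σ₀² = 1/0.094341 ≈ 10.6.

σ₀² = 10.6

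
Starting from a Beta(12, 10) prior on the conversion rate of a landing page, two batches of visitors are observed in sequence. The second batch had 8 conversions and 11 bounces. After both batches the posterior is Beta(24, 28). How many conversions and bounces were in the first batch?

4 conversions and 7 bounces

Because Beta–binomial updating is additive in the counts, the combined data contributed (α_post−α_prior, β_post−β_prior) successes and failures.
Total across both batches: 24−12=12 conversions, 28−10=18 bounces.
Subtract the second batch: 12−8=4 conversions and 18−11=7 bounces.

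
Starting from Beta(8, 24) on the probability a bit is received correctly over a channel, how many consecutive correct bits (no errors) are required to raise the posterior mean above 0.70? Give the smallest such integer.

k = 49

After k correct bits and 0 errors the posterior is Beta(8+k, 24), with mean (8+k)/(8+24+k).
Set (8+k)/(32+k) > 0.70 and solve: k > (0.70·32 − 8)/(1 − 0.70) = 48.000.
The smallest integer exceeding 48.000 is 49.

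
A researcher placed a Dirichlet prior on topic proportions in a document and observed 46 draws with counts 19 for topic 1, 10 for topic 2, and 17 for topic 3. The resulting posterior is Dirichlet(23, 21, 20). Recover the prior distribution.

For a Dirichlet(α) prior with multinomial counts c, the posterior is Dirichlet(α + c) componentwise.
Subtract each count from the matching posterior parameter: 23−19=4, 21−10=11, 20−17=3.

Dirichlet(4, 11, 3)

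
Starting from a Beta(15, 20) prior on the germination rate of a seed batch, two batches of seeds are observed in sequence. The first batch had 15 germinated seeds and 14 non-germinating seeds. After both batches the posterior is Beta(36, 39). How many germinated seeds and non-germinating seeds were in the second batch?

6 germinated seeds and 5 non-germinating seeds

Sequential conjugate updates are equivalent to a single update on the pooled data, so total successes = posterior α − prior α and total failures = posterior β − prior β.
Total across both batches: 36−15=21 germinated seeds, 39−20=19 non-germinating seeds.
Subtract the first batch: 21−15=6 germinated seeds and 19−14=5 non-germinating seeds.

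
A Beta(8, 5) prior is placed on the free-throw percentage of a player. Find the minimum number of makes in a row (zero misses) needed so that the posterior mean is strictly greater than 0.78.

k = 10

After k makes and 0 misses the posterior is Beta(8+k, 5), with mean (8+k)/(8+5+k).
Set (8+k)/(13+k) > 0.78 and solve: k > (0.78·13 − 8)/(1 − 0.78) = 9.727.
The smallest integer exceeding 9.727 is 10.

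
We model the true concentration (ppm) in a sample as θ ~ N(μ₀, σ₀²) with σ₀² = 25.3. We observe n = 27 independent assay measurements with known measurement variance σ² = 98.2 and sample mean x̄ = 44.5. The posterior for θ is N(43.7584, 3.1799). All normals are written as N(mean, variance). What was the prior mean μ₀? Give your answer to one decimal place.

μ₀ = 38.6

With known observation variance, the Normal–Normal posterior has precision τ_n = τ₀ + n/σ² and mean μ_n = (τ₀μ₀ + (n/σ²)x̄)/τ_n.
Here τ₀ = 1/25.3 = 0.039526 and τ_data = 27/98.2 = 0.274949, so τ_n = 0.314475.
Rearranging for μ₀: μ₀ = (μ_n·τ_n − τ_data·x̄)/τ₀ = (43.7584·0.314475 − 0.274949·44.5) / 0.039526 = 1.525692/0.039526 ≈ 38.6.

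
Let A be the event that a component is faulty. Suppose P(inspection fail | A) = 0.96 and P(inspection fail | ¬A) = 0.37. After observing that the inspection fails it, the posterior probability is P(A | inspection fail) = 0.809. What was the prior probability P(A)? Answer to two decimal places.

Bayes' rule in odds form gives O(A|E) = O(A)·[P(E|A)/P(E|¬A)], hence O(A) = O(A|E)/LR.
Posterior odds = 0.809/(1−0.809) = 4.2356. LR = 0.96/0.37 = 2.5946.
Prior odds = 4.2356/2.5946 = 1.6325, so P(A) = 1.6325/(1+1.6325) ≈ 0.62.

P(A) = 0.62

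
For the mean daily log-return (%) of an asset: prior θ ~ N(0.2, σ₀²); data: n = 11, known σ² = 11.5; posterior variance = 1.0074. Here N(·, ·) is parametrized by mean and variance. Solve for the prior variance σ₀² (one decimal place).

σ₀² = 27.7

Posterior precision equals prior precision plus data precision: 1/σ_n² = 1/σ₀² + n/σ².
So 1/σ₀² = 1/1.0074 − 11/11.5 = 0.992654 − 0.956522 = 0.036132.
Hence σ₀² = 1/0.036132 ≈ 27.7.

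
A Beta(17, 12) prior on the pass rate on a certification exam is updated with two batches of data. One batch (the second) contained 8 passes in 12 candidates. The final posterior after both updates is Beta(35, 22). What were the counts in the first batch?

10 passes and 6 failures

Because Beta–binomial updating is additive in the counts, the combined data contributed (α_post−α_prior, β_post−β_prior) successes and failures.
Total across both batches: 35−17=18 passes, 22−12=10 failures.
Subtract the second batch: 18−8=10 passes and 10−4=6 failures.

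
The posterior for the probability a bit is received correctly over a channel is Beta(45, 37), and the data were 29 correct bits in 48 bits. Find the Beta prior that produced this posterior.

Beta is conjugate to the binomial likelihood: posterior = Beta(a+s, b+f).
Subtract the data counts: 45−29=16, 37−19=18.

Beta(16, 18)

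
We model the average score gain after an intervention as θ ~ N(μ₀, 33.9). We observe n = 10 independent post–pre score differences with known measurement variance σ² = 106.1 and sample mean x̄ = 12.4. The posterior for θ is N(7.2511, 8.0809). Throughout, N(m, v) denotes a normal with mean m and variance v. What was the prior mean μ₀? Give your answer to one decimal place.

μ₀ = -9.2

With known observation variance, the Normal–Normal posterior has precision τ_n = τ₀ + n/σ² and mean μ_n = (τ₀μ₀ + (n/σ²)x̄)/τ_n.
Here τ₀ = 1/33.9 = 0.029499 and τ_data = 10/106.1 = 0.094251, so τ_n = 0.123750.
Rearranging for μ₀: μ₀ = (μ_n·τ_n − τ_data·x̄)/τ₀ = (7.2511·0.123750 − 0.094251·12.4) / 0.029499 = -0.271389/0.029499 ≈ -9.2.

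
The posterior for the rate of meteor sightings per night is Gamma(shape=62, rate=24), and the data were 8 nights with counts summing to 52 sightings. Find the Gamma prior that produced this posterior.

A Gamma(α, β) prior (rate parametrization) on a Poisson rate with n observations summing to S gives posterior Gamma(α+S, β+n).
So α = 62 − 52 = 10 and β = 24 − 8 = 16.

Gamma(shape=10, rate=16)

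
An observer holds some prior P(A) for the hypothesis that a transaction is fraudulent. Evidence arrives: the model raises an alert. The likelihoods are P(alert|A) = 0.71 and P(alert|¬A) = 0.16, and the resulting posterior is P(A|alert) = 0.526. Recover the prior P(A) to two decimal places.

Bayes' rule in odds form gives O(A|E) = O(A)·[P(E|A)/P(E|¬A)], hence O(A) = O(A|E)/LR.
Posterior odds = 0.526/(1−0.526) = 1.1097. LR = 0.71/0.16 = 4.4375.
Prior odds = 1.1097/4.4375 = 0.2501, so P(A) = 0.2501/(1+0.2501) ≈ 0.20.

P(A) = 0.20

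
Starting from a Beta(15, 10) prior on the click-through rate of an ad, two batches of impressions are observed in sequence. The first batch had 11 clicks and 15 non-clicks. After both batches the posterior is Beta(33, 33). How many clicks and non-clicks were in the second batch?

7 clicks and 8 non-clicks

Sequential conjugate updates are equivalent to a single update on the pooled data, so total successes = posterior α − prior α and total failures = posterior β − prior β.
Total across both batches: 33−15=18 clicks, 33−10=23 non-clicks.
Subtract the first batch: 18−11=7 clicks and 23−15=8 non-clicks.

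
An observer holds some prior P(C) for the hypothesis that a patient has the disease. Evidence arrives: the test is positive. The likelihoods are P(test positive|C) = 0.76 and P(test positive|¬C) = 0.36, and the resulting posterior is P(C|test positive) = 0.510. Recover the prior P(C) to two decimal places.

P(C) = 0.33

Bayes' rule in odds form gives O(C|E) = O(C)·[P(E|C)/P(E|¬C)], hence O(C) = O(C|E)/LR.
Posterior odds = 0.510/(1−0.510) = 1.0408. LR = 0.76/0.36 = 2.1111.
Prior odds = 1.0408/2.1111 = 0.4930, so P(C) = 0.4930/(1+0.4930) ≈ 0.33.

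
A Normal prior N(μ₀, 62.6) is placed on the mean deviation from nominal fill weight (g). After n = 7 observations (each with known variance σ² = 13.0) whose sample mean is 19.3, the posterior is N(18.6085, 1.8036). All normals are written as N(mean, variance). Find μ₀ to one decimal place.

μ₀ = -4.7

With known observation variance, the Normal–Normal posterior has precision τ_n = τ₀ + n/σ² and mean μ_n = (τ₀μ₀ + (n/σ²)x̄)/τ_n.
Here τ₀ = 1/62.6 = 0.015974 and τ_data = 7/13.0 = 0.538462, so τ_n = 0.554436.
Rearranging for μ₀: μ₀ = (μ_n·τ_n − τ_data·x̄)/τ₀ = (18.6085·0.554436 − 0.538462·19.3) / 0.015974 = -0.075094/0.015974 ≈ -4.7.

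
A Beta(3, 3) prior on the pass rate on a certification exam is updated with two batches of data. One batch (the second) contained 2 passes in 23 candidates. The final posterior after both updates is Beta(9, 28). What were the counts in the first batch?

4 passes and 4 failures

Sequential conjugate updates are equivalent to a single update on the pooled data, so total successes = posterior α − prior α and total failures = posterior β − prior β.
Total across both batches: 9−3=6 passes, 28−3=25 failures.
Subtract the second batch: 6−2=4 passes and 25−21=4 failures.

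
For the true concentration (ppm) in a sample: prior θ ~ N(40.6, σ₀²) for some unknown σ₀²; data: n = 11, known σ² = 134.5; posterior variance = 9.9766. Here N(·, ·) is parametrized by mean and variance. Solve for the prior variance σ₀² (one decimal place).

σ₀² = 54.2

Posterior precision equals prior precision plus data precision: 1/σ_n² = 1/σ₀² + n/σ².
So 1/σ₀² = 1/9.9766 − 11/134.5 = 0.100235 − 0.081784 = 0.018451.
Hence σ₀² = 1/0.018451 ≈ 54.2.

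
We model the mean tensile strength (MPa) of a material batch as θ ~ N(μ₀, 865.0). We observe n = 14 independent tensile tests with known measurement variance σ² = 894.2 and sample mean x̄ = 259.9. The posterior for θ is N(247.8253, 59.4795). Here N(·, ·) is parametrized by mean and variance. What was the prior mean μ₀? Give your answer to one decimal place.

μ₀ = 84.3

The posterior mean is a precision-weighted average: μ_n = (τ₀μ₀ + τ_data·x̄)/(τ₀+τ_data), with τ₀=1/σ₀² and τ_data=n/σ².
Here τ₀ = 1/865.0 = 0.001156 and τ_data = 14/894.2 = 0.015656, so τ_n = 0.016812.
Rearranging for μ₀: μ₀ = (μ_n·τ_n − τ_data·x̄)/τ₀ = (247.8253·0.016812 − 0.015656·259.9) / 0.001156 = 0.097445/0.001156 ≈ 84.3.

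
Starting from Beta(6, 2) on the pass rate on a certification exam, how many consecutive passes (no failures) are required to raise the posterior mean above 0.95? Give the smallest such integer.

k = 33

After k passes and 0 failures the posterior is Beta(6+k, 2), with mean (6+k)/(6+2+k).
Set (6+k)/(8+k) > 0.95 and solve: k > (0.95·8 − 6)/(1 − 0.95) = 32.000.
The smallest integer exceeding 32.000 is 33, and checking k=33: (39)/(41) = 0.9512 > 0.95.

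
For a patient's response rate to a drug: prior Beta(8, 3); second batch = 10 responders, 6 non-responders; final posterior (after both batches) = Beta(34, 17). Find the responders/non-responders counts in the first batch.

Because Beta–binomial updating is additive in the counts, the combined data contributed (α_post−α_prior, β_post−β_prior) successes and failures.
Total across both batches: 34−8=26 responders, 17−3=14 non-responders.
Subtract the second batch: 26−10=16 responders and 14−6=8 non-responders.

16 responders and 8 non-responders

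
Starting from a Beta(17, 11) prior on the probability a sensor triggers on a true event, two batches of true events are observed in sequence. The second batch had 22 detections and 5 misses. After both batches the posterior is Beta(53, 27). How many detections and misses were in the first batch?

Because Beta–binomial updating is additive in the counts, the combined data contributed (α_post−α_prior, β_post−β_prior) successes and failures.
Total across both batches: 53−17=36 detections, 27−11=16 misses.
Subtract the second batch: 36−22=14 detections and 16−5=11 misses.

14 detections and 11 misses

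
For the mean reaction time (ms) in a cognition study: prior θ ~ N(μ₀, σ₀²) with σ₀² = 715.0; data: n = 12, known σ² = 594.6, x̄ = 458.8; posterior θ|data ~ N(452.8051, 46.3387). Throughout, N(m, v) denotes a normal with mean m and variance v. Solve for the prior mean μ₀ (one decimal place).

μ₀ = 366.3

The posterior mean is a precision-weighted average: μ_n = (τ₀μ₀ + τ_data·x̄)/(τ₀+τ_data), with τ₀=1/σ₀² and τ_data=n/σ².
Here τ₀ = 1/715.0 = 0.001399 and τ_data = 12/594.6 = 0.020182, so τ_n = 0.021581.
Rearranging for μ₀: μ₀ = (μ_n·τ_n − τ_data·x̄)/τ₀ = (452.8051·0.021581 − 0.020182·458.8) / 0.001399 = 0.512485/0.001399 ≈ 366.3.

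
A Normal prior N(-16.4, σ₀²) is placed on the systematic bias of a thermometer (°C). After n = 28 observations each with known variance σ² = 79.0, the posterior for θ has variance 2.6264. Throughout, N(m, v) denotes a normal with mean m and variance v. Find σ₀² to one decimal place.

Posterior precision equals prior precision plus data precision: 1/σ_n² = 1/σ₀² + n/σ².
So 1/σ₀² = 1/2.6264 − 28/79.0 = 0.380749 − 0.354430 = 0.026319.
Hence σ₀² = 1/0.026319 ≈ 38.0.

σ₀² = 38.0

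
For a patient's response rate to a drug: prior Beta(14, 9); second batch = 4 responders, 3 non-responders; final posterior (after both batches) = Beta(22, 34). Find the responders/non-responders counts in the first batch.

Because Beta–binomial updating is additive in the counts, the combined data contributed (α_post−α_prior, β_post−β_prior) successes and failures.
Total across both batches: 22−14=8 responders, 34−9=25 non-responders.
Subtract the second batch: 8−4=4 responders and 25−3=22 non-responders.

4 responders and 22 non-responders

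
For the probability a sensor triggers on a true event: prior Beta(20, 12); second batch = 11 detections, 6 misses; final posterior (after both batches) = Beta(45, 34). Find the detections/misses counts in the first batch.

14 detections and 16 misses

Because Beta–binomial updating is additive in the counts, the combined data contributed (α_post−α_prior, β_post−β_prior) successes and failures.
Total across both batches: 45−20=25 detections, 34−12=22 misses.
Subtract the second batch: 25−11=14 detections and 22−6=16 misses.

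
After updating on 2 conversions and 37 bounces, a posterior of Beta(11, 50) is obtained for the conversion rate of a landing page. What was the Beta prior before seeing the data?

Under Beta–binomial conjugacy the posterior parameters are (a+s, b+f).
So a = 11 − 2 = 9 and b = 50 − 37 = 13.

Beta(9, 13)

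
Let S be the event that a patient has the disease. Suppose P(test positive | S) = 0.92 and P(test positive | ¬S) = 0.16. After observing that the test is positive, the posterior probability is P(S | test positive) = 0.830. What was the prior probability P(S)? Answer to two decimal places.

P(S) = 0.46

In odds form, posterior odds = prior odds × likelihood ratio, so prior odds = posterior odds ÷ LR.
Posterior odds = 0.830/(1−0.830) = 4.8824. LR = 0.92/0.16 = 5.7500.
Prior odds = 4.8824/5.7500 = 0.8491, so P(S) = 0.8491/(1+0.8491) ≈ 0.46.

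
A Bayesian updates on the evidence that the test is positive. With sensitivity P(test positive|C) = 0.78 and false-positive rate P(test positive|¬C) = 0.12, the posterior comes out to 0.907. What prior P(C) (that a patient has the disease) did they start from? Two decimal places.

P(C) = 0.60

In odds form, posterior odds = prior odds × likelihood ratio, so prior odds = posterior odds ÷ LR.
Posterior odds = 0.907/(1−0.907) = 9.7527. LR = 0.78/0.12 = 6.5000.
Prior odds = 9.7527/6.5000 = 1.5004, so P(C) = 1.5004/(1+1.5004) ≈ 0.60.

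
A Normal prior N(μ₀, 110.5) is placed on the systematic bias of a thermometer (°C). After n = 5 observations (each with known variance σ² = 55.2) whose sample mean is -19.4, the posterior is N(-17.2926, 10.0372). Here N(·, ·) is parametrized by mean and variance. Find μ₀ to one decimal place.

μ₀ = 3.8

With known observation variance, the Normal–Normal posterior has precision τ_n = τ₀ + n/σ² and mean μ_n = (τ₀μ₀ + (n/σ²)x̄)/τ_n.
Here τ₀ = 1/110.5 = 0.009050 and τ_data = 5/55.2 = 0.090580, so τ_n = 0.099630.
Rearranging for μ₀: μ₀ = (μ_n·τ_n − τ_data·x̄)/τ₀ = (-17.2926·0.099630 − 0.090580·-19.4) / 0.009050 = 0.034390/0.009050 ≈ 3.8.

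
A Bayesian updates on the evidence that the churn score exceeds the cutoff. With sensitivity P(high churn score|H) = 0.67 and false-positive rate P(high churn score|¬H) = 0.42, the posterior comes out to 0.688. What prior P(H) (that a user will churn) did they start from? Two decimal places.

Bayes' rule in odds form gives O(H|E) = O(H)·[P(E|H)/P(E|¬H)], hence O(H) = O(H|E)/LR.
Posterior odds = 0.688/(1−0.688) = 2.2051. LR = 0.67/0.42 = 1.5952.
Prior odds = 2.2051/1.5952 = 1.3823, so P(H) = 1.3823/(1+1.3823) ≈ 0.58.

P(H) = 0.58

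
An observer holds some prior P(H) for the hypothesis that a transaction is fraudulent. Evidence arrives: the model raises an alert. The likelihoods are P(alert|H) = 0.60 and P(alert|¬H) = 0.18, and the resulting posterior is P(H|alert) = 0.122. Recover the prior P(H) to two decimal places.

Bayes' rule in odds form gives O(H|E) = O(H)·[P(E|H)/P(E|¬H)], hence O(H) = O(H|E)/LR.
Posterior odds = 0.122/(1−0.122) = 0.1390. LR = 0.60/0.18 = 3.3333.
Prior odds = 0.1390/3.3333 = 0.0417, so P(H) = 0.0417/(1+0.0417) ≈ 0.04.

P(H) = 0.04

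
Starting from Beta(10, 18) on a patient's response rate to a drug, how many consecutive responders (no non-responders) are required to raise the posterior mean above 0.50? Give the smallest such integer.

k = 9

After k responders and 0 non-responders the posterior is Beta(10+k, 18), with mean (10+k)/(10+18+k).
Set (10+k)/(28+k) > 0.50 and solve: k > (0.50·28 − 10)/(1 − 0.50) = 8.000.
The smallest integer exceeding 8.000 is 9.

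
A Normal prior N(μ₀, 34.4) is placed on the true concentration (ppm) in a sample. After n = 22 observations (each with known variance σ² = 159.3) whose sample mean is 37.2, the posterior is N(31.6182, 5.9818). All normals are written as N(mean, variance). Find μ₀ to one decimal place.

With known observation variance, the Normal–Normal posterior has precision τ_n = τ₀ + n/σ² and mean μ_n = (τ₀μ₀ + (n/σ²)x̄)/τ_n.
Here τ₀ = 1/34.4 = 0.029070 and τ_data = 22/159.3 = 0.138104, so τ_n = 0.167174.
Rearranging for μ₀: μ₀ = (μ_n·τ_n − τ_data·x̄)/τ₀ = (31.6182·0.167174 − 0.138104·37.2) / 0.029070 = 0.148272/0.029070 ≈ 5.1.

μ₀ = 5.1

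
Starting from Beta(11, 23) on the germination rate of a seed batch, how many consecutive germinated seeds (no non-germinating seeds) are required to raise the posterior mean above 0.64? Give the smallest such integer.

k = 30

After k germinated seeds and 0 non-germinating seeds the posterior is Beta(11+k, 23), with mean (11+k)/(11+23+k).
Set (11+k)/(34+k) > 0.64 and solve: k > (0.64·34 − 11)/(1 − 0.64) = 29.889.
The smallest integer exceeding 29.889 is 30, and checking k=30: (41)/(64) = 0.6406 > 0.64.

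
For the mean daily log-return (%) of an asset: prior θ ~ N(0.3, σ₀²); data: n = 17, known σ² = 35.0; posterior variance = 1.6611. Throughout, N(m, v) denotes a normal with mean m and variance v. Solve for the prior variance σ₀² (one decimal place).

σ₀² = 8.6

For the Normal–Normal model with known σ², precisions add: τ_n = τ₀ + n/σ².
So 1/σ₀² = 1/1.6611 − 17/35.0 = 0.602011 − 0.485714 = 0.116297.
Hence σ₀² = 1/0.116297 ≈ 8.6.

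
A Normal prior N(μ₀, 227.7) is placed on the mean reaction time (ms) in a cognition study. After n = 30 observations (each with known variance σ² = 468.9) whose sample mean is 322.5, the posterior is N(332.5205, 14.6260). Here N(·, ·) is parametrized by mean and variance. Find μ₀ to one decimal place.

μ₀ = 478.5

The posterior mean is a precision-weighted average: μ_n = (τ₀μ₀ + τ_data·x̄)/(τ₀+τ_data), with τ₀=1/σ₀² and τ_data=n/σ².
Here τ₀ = 1/227.7 = 0.004392 and τ_data = 30/468.9 = 0.063980, so τ_n = 0.068372.
Rearranging for μ₀: μ₀ = (μ_n·τ_n − τ_data·x̄)/τ₀ = (332.5205·0.068372 − 0.063980·322.5) / 0.004392 = 2.101542/0.004392 ≈ 478.5.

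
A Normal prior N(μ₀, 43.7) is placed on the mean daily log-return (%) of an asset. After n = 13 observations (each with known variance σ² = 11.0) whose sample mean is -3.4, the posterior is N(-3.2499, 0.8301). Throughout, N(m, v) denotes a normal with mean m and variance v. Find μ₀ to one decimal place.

With known observation variance, the Normal–Normal posterior has precision τ_n = τ₀ + n/σ² and mean μ_n = (τ₀μ₀ + (n/σ²)x̄)/τ_n.
Here τ₀ = 1/43.7 = 0.022883 and τ_data = 13/11.0 = 1.181818, so τ_n = 1.204701.
Rearranging for μ₀: μ₀ = (μ_n·τ_n − τ_data·x̄)/τ₀ = (-3.2499·1.204701 − 1.181818·-3.4) / 0.022883 = 0.103023/0.022883 ≈ 4.5.

μ₀ = 4.5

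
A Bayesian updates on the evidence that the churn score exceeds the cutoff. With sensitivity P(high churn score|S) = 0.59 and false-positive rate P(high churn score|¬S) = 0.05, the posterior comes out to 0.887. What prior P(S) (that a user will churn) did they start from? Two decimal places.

Bayes' rule in odds form gives O(S|E) = O(S)·[P(E|S)/P(E|¬S)], hence O(S) = O(S|E)/LR.
Posterior odds = 0.887/(1−0.887) = 7.8496. LR = 0.59/0.05 = 11.8000.
Prior odds = 7.8496/11.8000 = 0.6652, so P(S) = 0.6652/(1+0.6652) ≈ 0.40.

P(S) = 0.40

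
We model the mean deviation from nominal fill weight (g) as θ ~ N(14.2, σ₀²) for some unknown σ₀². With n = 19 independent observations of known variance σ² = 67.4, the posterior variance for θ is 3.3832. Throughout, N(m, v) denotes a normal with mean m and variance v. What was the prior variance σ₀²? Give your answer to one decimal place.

σ₀² = 73.1

Posterior precision equals prior precision plus data precision: 1/σ_n² = 1/σ₀² + n/σ².
So 1/σ₀² = 1/3.3832 − 19/67.4 = 0.295578 − 0.281899 = 0.013679.
Hence σ₀² = 1/0.013679 ≈ 73.1.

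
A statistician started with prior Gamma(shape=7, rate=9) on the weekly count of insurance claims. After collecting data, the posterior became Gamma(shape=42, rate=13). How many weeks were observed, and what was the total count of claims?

Gamma–Poisson conjugacy: posterior shape = α + Σxᵢ, posterior rate = β + n.
Matching: Σxᵢ = 42 − 7 = 35 and n = 13 − 9 = 4.

n = 4 weeks with total 35 claims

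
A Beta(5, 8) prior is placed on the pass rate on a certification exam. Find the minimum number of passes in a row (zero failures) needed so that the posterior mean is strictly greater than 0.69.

k = 13

After k passes and 0 failures the posterior is Beta(5+k, 8), with mean (5+k)/(5+8+k).
Set (5+k)/(13+k) > 0.69 and solve: k > (0.69·13 − 5)/(1 − 0.69) = 12.806.
The smallest integer exceeding 12.806 is 13.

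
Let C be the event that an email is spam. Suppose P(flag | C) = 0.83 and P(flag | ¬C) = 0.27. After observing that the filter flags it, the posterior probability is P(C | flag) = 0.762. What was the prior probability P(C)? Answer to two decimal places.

In odds form, posterior odds = prior odds × likelihood ratio, so prior odds = posterior odds ÷ LR.
Posterior odds = 0.762/(1−0.762) = 3.2017. LR = 0.83/0.27 = 3.0741.
Prior odds = 3.2017/3.0741 = 1.0415, so P(C) = 1.0415/(1+1.0415) ≈ 0.51.

P(C) = 0.51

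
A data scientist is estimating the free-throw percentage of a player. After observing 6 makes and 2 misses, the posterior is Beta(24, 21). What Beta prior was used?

Beta(18, 19)

A Beta(α, β) prior with s successes and f failures in binomial data gives a Beta(α+s, β+f) posterior.
Subtract the data counts: 24−6=18, 21−2=19.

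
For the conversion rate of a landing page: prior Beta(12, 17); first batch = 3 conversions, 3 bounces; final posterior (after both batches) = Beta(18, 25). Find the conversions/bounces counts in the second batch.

3 conversions and 5 bounces

Sequential conjugate updates are equivalent to a single update on the pooled data, so total successes = posterior α − prior α and total failures = posterior β − prior β.
Total across both batches: 18−12=6 conversions, 25−17=8 bounces.
Subtract the first batch: 6−3=3 conversions and 8−3=5 bounces.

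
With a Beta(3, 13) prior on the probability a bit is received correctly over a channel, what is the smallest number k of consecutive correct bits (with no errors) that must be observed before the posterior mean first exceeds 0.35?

After k correct bits and 0 errors the posterior is Beta(3+k, 13), with mean (3+k)/(3+13+k).
Set (3+k)/(16+k) > 0.35 and solve: k > (0.35·16 − 3)/(1 − 0.35) = 4.000.
The smallest integer exceeding 4.000 is 5.

k = 5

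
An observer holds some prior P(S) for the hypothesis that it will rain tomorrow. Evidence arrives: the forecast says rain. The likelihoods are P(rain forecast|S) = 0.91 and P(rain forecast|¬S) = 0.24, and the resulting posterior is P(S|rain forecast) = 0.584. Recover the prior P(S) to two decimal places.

P(S) = 0.27

In odds form, posterior odds = prior odds × likelihood ratio, so prior odds = posterior odds ÷ LR.
Posterior odds = 0.584/(1−0.584) = 1.4038. LR = 0.91/0.24 = 3.7917.
Prior odds = 1.4038/3.7917 = 0.3702, so P(S) = 0.3702/(1+0.3702) ≈ 0.27.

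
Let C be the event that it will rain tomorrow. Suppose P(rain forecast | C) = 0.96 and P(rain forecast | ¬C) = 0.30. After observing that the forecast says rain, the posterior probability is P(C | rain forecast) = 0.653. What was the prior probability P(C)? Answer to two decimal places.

Bayes' rule in odds form gives O(C|E) = O(C)·[P(E|C)/P(E|¬C)], hence O(C) = O(C|E)/LR.
Posterior odds = 0.653/(1−0.653) = 1.8818. LR = 0.96/0.30 = 3.2000.
Prior odds = 1.8818/3.2000 = 0.5881, so P(C) = 0.5881/(1+0.5881) ≈ 0.37.

P(C) = 0.37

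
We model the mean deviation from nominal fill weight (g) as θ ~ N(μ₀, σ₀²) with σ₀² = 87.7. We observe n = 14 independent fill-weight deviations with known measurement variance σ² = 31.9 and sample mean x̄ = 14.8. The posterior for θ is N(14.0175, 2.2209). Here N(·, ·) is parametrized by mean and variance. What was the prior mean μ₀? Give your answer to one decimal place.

The posterior mean is a precision-weighted average: μ_n = (τ₀μ₀ + τ_data·x̄)/(τ₀+τ_data), with τ₀=1/σ₀² and τ_data=n/σ².
Here τ₀ = 1/87.7 = 0.011403 and τ_data = 14/31.9 = 0.438871, so τ_n = 0.450274.
Rearranging for μ₀: μ₀ = (μ_n·τ_n − τ_data·x̄)/τ₀ = (14.0175·0.450274 − 0.438871·14.8) / 0.011403 = -0.183575/0.011403 ≈ -16.1.

μ₀ = -16.1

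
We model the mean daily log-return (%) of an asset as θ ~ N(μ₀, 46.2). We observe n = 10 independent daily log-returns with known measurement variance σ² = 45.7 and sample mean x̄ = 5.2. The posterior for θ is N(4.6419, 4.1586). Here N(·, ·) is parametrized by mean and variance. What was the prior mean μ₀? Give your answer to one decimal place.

μ₀ = -1.0

With known observation variance, the Normal–Normal posterior has precision τ_n = τ₀ + n/σ² and mean μ_n = (τ₀μ₀ + (n/σ²)x̄)/τ_n.
Here τ₀ = 1/46.2 = 0.021645 and τ_data = 10/45.7 = 0.218818, so τ_n = 0.240463.
Rearranging for μ₀: μ₀ = (μ_n·τ_n − τ_data·x̄)/τ₀ = (4.6419·0.240463 − 0.218818·5.2) / 0.021645 = -0.021648/0.021645 ≈ -1.0.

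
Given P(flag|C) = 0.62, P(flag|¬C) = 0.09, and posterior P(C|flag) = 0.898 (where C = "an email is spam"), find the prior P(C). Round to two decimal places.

Bayes' rule in odds form gives O(C|E) = O(C)·[P(E|C)/P(E|¬C)], hence O(C) = O(C|E)/LR.
Posterior odds = 0.898/(1−0.898) = 8.8039. LR = 0.62/0.09 = 6.8889.
Prior odds = 8.8039/6.8889 = 1.2780, so P(C) = 1.2780/(1+1.2780) ≈ 0.56.

P(C) = 0.56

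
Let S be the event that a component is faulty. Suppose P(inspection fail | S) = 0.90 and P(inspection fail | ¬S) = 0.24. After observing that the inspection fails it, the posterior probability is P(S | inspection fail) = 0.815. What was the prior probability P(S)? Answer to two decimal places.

P(S) = 0.54

Bayes' rule in odds form gives O(S|E) = O(S)·[P(E|S)/P(E|¬S)], hence O(S) = O(S|E)/LR.
Posterior odds = 0.815/(1−0.815) = 4.4054. LR = 0.90/0.24 = 3.7500.
Prior odds = 4.4054/3.7500 = 1.1748, so P(S) = 1.1748/(1+1.1748) ≈ 0.54.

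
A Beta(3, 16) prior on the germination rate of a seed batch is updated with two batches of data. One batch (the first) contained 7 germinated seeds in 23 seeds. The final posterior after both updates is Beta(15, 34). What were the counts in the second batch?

Sequential conjugate updates are equivalent to a single update on the pooled data, so total successes = posterior α − prior α and total failures = posterior β − prior β.
Total across both batches: 15−3=12 germinated seeds, 34−16=18 non-germinating seeds.
Subtract the first batch: 12−7=5 germinated seeds and 18−16=2 non-germinating seeds.

5 germinated seeds and 2 non-germinating seeds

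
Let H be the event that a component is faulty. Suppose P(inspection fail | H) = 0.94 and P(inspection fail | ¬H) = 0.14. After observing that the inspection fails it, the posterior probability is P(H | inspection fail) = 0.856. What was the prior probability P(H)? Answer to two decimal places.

P(H) = 0.47

Bayes' rule in odds form gives O(H|E) = O(H)·[P(E|H)/P(E|¬H)], hence O(H) = O(H|E)/LR.
Posterior odds = 0.856/(1−0.856) = 5.9444. LR = 0.94/0.14 = 6.7143.
Prior odds = 5.9444/6.7143 = 0.8853, so P(H) = 0.8853/(1+0.8853) ≈ 0.47.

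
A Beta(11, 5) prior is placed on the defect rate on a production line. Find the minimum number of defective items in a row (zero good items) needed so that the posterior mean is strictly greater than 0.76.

k = 5

After k defective items and 0 good items the posterior is Beta(11+k, 5), with mean (11+k)/(11+5+k).
Set (11+k)/(16+k) > 0.76 and solve: k > (0.76·16 − 11)/(1 − 0.76) = 4.833.
The smallest integer exceeding 4.833 is 5, and checking k=5: (16)/(21) = 0.7619 > 0.76.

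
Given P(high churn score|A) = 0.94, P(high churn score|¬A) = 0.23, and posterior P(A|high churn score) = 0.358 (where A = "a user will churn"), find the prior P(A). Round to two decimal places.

P(A) = 0.12

Bayes' rule in odds form gives O(A|E) = O(A)·[P(E|A)/P(E|¬A)], hence O(A) = O(A|E)/LR.
Posterior odds = 0.358/(1−0.358) = 0.5576. LR = 0.94/0.23 = 4.0870.
Prior odds = 0.5576/4.0870 = 0.1364, so P(A) = 0.1364/(1+0.1364) ≈ 0.12.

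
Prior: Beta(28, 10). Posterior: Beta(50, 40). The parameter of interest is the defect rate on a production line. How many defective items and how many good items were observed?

A Beta(a, b) prior with s successes and f failures in binomial data gives a Beta(a+s, b+f) posterior.
Match parameters: s=50−28=22, f=40−10=30.

22 defective items and 30 good items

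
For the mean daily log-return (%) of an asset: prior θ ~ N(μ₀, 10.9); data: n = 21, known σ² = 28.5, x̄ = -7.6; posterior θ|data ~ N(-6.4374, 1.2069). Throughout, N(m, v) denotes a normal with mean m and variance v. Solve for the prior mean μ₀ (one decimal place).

μ₀ = 2.9

The posterior mean is a precision-weighted average: μ_n = (τ₀μ₀ + τ_data·x̄)/(τ₀+τ_data), with τ₀=1/σ₀² and τ_data=n/σ².
Here τ₀ = 1/10.9 = 0.091743 and τ_data = 21/28.5 = 0.736842, so τ_n = 0.828585.
Rearranging for μ₀: μ₀ = (μ_n·τ_n − τ_data·x̄)/τ₀ = (-6.4374·0.828585 − 0.736842·-7.6) / 0.091743 = 0.266066/0.091743 ≈ 2.9.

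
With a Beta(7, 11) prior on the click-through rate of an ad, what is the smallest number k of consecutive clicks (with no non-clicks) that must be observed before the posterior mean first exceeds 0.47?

k = 3

After k clicks and 0 non-clicks the posterior is Beta(7+k, 11), with mean (7+k)/(7+11+k).
Set (7+k)/(18+k) > 0.47 and solve: k > (0.47·18 − 7)/(1 − 0.47) = 2.755.
The smallest integer exceeding 2.755 is 3, and checking k=3: (10)/(21) = 0.4762 > 0.47.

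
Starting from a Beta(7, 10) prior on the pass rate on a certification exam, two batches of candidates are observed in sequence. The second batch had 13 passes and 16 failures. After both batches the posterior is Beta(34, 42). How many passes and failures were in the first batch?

Because Beta–binomial updating is additive in the counts, the combined data contributed (α_post−α_prior, β_post−β_prior) successes and failures.
Total across both batches: 34−7=27 passes, 42−10=32 failures.
Subtract the second batch: 27−13=14 passes and 32−16=16 failures.

14 passes and 16 failures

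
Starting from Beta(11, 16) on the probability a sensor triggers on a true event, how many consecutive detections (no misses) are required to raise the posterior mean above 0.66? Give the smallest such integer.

After k detections and 0 misses the posterior is Beta(11+k, 16), with mean (11+k)/(11+16+k).
Set (11+k)/(27+k) > 0.66 and solve: k > (0.66·27 − 11)/(1 − 0.66) = 20.059.
The smallest integer exceeding 20.059 is 21, and checking k=21: (32)/(48) = 0.6667 > 0.66.

k = 21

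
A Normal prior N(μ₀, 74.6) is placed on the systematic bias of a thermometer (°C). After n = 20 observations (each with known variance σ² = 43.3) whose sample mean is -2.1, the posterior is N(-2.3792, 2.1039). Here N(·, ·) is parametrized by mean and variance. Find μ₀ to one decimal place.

The posterior mean is a precision-weighted average: μ_n = (τ₀μ₀ + τ_data·x̄)/(τ₀+τ_data), with τ₀=1/σ₀² and τ_data=n/σ².
Here τ₀ = 1/74.6 = 0.013405 and τ_data = 20/43.3 = 0.461894, so τ_n = 0.475299.
Rearranging for μ₀: μ₀ = (μ_n·τ_n − τ_data·x̄)/τ₀ = (-2.3792·0.475299 − 0.461894·-2.1) / 0.013405 = -0.160854/0.013405 ≈ -12.0.

μ₀ = -12.0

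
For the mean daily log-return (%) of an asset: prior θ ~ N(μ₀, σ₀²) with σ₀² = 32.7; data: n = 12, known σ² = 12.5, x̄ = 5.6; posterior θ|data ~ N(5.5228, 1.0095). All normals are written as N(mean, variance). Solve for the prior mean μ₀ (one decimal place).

μ₀ = 3.1

With known observation variance, the Normal–Normal posterior has precision τ_n = τ₀ + n/σ² and mean μ_n = (τ₀μ₀ + (n/σ²)x̄)/τ_n.
Here τ₀ = 1/32.7 = 0.030581 and τ_data = 12/12.5 = 0.960000, so τ_n = 0.990581.
Rearranging for μ₀: μ₀ = (μ_n·τ_n − τ_data·x̄)/τ₀ = (5.5228·0.990581 − 0.960000·5.6) / 0.030581 = 0.094781/0.030581 ≈ 3.1.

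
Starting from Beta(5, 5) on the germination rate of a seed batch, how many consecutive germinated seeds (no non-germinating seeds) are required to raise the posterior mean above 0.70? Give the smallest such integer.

After k germinated seeds and 0 non-germinating seeds the posterior is Beta(5+k, 5), with mean (5+k)/(5+5+k).
Set (5+k)/(10+k) > 0.70 and solve: k > (0.70·10 − 5)/(1 − 0.70) = 6.667.
The smallest integer exceeding 6.667 is 7.

k = 7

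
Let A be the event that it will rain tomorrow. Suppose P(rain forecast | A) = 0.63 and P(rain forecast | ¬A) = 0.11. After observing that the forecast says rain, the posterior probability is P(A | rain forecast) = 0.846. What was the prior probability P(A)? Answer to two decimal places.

Bayes' rule in odds form gives O(A|E) = O(A)·[P(E|A)/P(E|¬A)], hence O(A) = O(A|E)/LR.
Posterior odds = 0.846/(1−0.846) = 5.4935. LR = 0.63/0.11 = 5.7273.
Prior odds = 5.4935/5.7273 = 0.9592, so P(A) = 0.9592/(1+0.9592) ≈ 0.49.

P(A) = 0.49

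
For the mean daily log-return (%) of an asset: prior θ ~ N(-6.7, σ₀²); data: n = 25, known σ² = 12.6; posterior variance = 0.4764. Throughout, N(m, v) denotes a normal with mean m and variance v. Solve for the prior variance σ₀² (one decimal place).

σ₀² = 8.7

Posterior precision equals prior precision plus data precision: 1/σ_n² = 1/σ₀² + n/σ².
So 1/σ₀² = 1/0.4764 − 25/12.6 = 2.099076 − 1.984127 = 0.114949.
Hence σ₀² = 1/0.114949 ≈ 8.7.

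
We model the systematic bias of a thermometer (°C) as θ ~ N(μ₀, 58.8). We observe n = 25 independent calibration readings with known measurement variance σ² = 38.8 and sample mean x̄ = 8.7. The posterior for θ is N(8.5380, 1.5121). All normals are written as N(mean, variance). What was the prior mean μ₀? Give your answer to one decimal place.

The posterior mean is a precision-weighted average: μ_n = (τ₀μ₀ + τ_data·x̄)/(τ₀+τ_data), with τ₀=1/σ₀² and τ_data=n/σ².
Here τ₀ = 1/58.8 = 0.017007 and τ_data = 25/38.8 = 0.644330, so τ_n = 0.661337.
Rearranging for μ₀: μ₀ = (μ_n·τ_n − τ_data·x̄)/τ₀ = (8.5380·0.661337 − 0.644330·8.7) / 0.017007 = 0.040824/0.017007 ≈ 2.4.

μ₀ = 2.4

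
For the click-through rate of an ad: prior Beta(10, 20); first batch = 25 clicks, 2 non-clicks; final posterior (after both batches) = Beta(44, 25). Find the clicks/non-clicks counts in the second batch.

Because Beta–binomial updating is additive in the counts, the combined data contributed (α_post−α_prior, β_post−β_prior) successes and failures.
Total across both batches: 44−10=34 clicks, 25−20=5 non-clicks.
Subtract the first batch: 34−25=9 clicks and 5−2=3 non-clicks.

9 clicks and 3 non-clicks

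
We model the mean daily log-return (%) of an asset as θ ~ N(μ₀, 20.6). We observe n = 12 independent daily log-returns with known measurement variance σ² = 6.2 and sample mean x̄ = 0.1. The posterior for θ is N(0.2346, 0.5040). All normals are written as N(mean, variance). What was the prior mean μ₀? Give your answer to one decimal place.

μ₀ = 5.6

The posterior mean is a precision-weighted average: μ_n = (τ₀μ₀ + τ_data·x̄)/(τ₀+τ_data), with τ₀=1/σ₀² and τ_data=n/σ².
Here τ₀ = 1/20.6 = 0.048544 and τ_data = 12/6.2 = 1.935484, so τ_n = 1.984028.
Rearranging for μ₀: μ₀ = (μ_n·τ_n − τ_data·x̄)/τ₀ = (0.2346·1.984028 − 1.935484·0.1) / 0.048544 = 0.271905/0.048544 ≈ 5.6.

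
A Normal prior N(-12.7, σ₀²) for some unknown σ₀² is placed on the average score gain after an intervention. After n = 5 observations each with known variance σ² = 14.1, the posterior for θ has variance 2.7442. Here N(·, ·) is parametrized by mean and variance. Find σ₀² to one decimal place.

Posterior precision equals prior precision plus data precision: 1/σ_n² = 1/σ₀² + n/σ².
So 1/σ₀² = 1/2.7442 − 5/14.1 = 0.364405 − 0.354610 = 0.009795.
Hence σ₀² = 1/0.009795 ≈ 102.1.

σ₀² = 102.1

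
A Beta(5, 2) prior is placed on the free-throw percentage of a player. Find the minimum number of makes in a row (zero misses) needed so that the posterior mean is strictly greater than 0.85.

k = 7

After k makes and 0 misses the posterior is Beta(5+k, 2), with mean (5+k)/(5+2+k).
Set (5+k)/(7+k) > 0.85 and solve: k > (0.85·7 − 5)/(1 − 0.85) = 6.333.
The smallest integer exceeding 6.333 is 7.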